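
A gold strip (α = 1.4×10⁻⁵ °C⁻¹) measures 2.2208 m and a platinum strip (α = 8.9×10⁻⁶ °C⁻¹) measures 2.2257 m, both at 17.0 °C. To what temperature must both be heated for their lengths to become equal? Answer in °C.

T = 451.3 °C

Equal length when α₁L₁ΔT − α₂L₂ΔT = L₂ − L₁ = 4.90×10⁻³ m
α₁L₁ = 3.10912×10⁻⁵, α₂L₂ = 1.980873×10⁻⁵ → Δ(αL) = 1.128247×10⁻⁵ m/K
ΔT = 4.90×10⁻³ / 1.128247×10⁻⁵ = 434.302 K, so T = 17.0 + 434.302 = 451.302 °C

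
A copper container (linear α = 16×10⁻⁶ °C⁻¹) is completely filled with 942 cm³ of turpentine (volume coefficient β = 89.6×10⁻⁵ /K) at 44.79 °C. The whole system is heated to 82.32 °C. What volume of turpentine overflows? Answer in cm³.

The container also expands: β_container ≈ 3α = 4.8×10⁻⁵ /K
Net overflow = V₀(β_liq − 3α_cont)ΔT
β − 3α = 8.96×10⁻⁴ − 4.8×10⁻⁵ = 8.48×10⁻⁴ /K; ΔT = 37.53 K
ΔV = 942 × 8.48×10⁻⁴ × 37.53 = 30.0 cm³

30.0 cm³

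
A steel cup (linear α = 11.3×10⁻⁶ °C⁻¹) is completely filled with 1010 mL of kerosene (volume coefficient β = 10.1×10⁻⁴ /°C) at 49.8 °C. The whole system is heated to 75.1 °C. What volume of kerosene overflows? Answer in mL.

24.9 mL

The cup also expands: β_container ≈ 3α = 3.39×10⁻⁵ /K
Net overflow = V₀(β_liq − 3α_cont)ΔT
β − 3α = 1.01×10⁻³ − 3.39×10⁻⁵ = 9.761×10⁻⁴ /K; ΔT = 25.3 K
ΔV = 1010 × 9.761×10⁻⁴ × 25.3 = 24.9 mL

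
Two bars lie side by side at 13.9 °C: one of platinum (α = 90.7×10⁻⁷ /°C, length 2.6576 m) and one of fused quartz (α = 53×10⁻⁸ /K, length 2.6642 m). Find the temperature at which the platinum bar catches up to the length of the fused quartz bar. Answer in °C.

T = 304.7 °C

L₁(1 + α₁ΔT) = L₂(1 + α₂ΔT) ⇒ ΔT = (L₂ − L₁)/(α₁L₁ − α₂L₂)
L₂ − L₁ = 2.6642 − 2.6576 = 6.60×10⁻³ m
α₁L₁ − α₂L₂ = 90.7×10⁻⁷×2.6576 − 53×10⁻⁸×2.6642 = 2.2692406×10⁻⁵ m/K
ΔT = 6.60×10⁻³ / 2.2692406×10⁻⁵ = 290.846 K
T = 13.9 + 290.846 = 304.746 °C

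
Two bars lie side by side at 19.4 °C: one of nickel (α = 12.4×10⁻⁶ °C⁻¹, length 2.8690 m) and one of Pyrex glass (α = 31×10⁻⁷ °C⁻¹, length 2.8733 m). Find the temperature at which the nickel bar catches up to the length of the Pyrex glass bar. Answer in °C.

L₁(1 + α₁ΔT) = L₂(1 + α₂ΔT) ⇒ ΔT = (L₂ − L₁)/(α₁L₁ − α₂L₂)
L₂ − L₁ = 2.8733 − 2.8690 = 4.30×10⁻³ m
α₁L₁ − α₂L₂ = 12.4×10⁻⁶×2.8690 − 31×10⁻⁷×2.8733 = 2.666837×10⁻⁵ m/K
ΔT = 4.30×10⁻³ / 2.666837×10⁻⁵ = 161.240 K
T = 19.4 + 161.240 = 180.640 °C

T = 180.6 °C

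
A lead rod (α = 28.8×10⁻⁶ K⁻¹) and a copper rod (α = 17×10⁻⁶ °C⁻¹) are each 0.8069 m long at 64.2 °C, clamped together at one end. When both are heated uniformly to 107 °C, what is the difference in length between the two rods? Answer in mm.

0.408 mm

ΔT = 42.8 K
lead: ΔL = 28.8×10⁻⁶ × 0.8069 m × 42.8 = 9.9462×10⁻⁴ m = 0.99462 mm
copper: ΔL = 17×10⁻⁶ × 0.8069 m × 42.8 = 5.8710×10⁻⁴ m = 0.58710 mm
difference = 0.99462 − 0.58710 = 0.40752 mm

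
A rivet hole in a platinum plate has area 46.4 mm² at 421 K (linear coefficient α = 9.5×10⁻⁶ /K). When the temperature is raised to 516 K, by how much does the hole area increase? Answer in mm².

Area coefficient ≈ 2α; |ΔT| = 95 K
ΔA = 2αA₀ΔT = 2(9.5×10⁻⁶)(46.4)(95) = 0.0838 mm²

ΔA = 0.0838 mm²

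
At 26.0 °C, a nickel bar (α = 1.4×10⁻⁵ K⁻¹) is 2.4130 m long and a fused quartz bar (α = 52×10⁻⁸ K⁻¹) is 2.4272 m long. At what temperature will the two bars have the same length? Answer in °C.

T = 462.7 °C

L₁(1 + α₁ΔT) = L₂(1 + α₂ΔT) ⇒ ΔT = (L₂ − L₁)/(α₁L₁ − α₂L₂)
L₂ − L₁ = 2.4272 − 2.4130 = 1.42×10⁻² m
α₁L₁ − α₂L₂ = 1.4×10⁻⁵×2.4130 − 52×10⁻⁸×2.4272 = 3.2519856×10⁻⁵ m/K
ΔT = 1.42×10⁻² / 3.2519856×10⁻⁵ = 436.656 K
T = 26.0 + 436.656 = 462.656 °C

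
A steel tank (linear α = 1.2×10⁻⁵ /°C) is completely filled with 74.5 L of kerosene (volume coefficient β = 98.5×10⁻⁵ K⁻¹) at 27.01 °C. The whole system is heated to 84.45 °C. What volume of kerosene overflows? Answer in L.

4.06 L

The tank also expands: β_container ≈ 3α = 3.6×10⁻⁵ /K
Net overflow = V₀(β_liq − 3α_cont)ΔT
β − 3α = 9.85×10⁻⁴ − 3.6×10⁻⁵ = 9.49×10⁻⁴ /K; ΔT = 57.44 K
ΔV = 74.5 × 9.49×10⁻⁴ × 57.44 = 4.06 L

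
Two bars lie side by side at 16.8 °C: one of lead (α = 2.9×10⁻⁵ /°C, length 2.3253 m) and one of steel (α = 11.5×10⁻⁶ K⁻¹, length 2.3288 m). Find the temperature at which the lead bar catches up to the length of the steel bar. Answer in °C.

T = 102.9 °C

L₁(1 + α₁ΔT) = L₂(1 + α₂ΔT) ⇒ ΔT = (L₂ − L₁)/(α₁L₁ − α₂L₂)
L₂ − L₁ = 2.3288 − 2.3253 = 3.50×10⁻³ m
α₁L₁ − α₂L₂ = 2.9×10⁻⁵×2.3253 − 11.5×10⁻⁶×2.3288 = 4.06525×10⁻⁵ m/K
ΔT = 3.50×10⁻³ / 4.06525×10⁻⁵ = 86.096 K
T = 16.8 + 86.096 = 102.896 °C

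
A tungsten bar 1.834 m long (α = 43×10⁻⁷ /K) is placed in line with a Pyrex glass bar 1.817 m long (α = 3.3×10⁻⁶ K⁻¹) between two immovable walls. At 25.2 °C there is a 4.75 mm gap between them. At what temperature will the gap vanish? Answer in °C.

T = 367 °C

Gap closes when ΔL₁ + ΔL₂ = 4.75 mm = 4.75×10⁻³ m
(α₁L₁ + α₂L₂)ΔT = g
α₁L₁ + α₂L₂ = 43×10⁻⁷×1.834 + 3.3×10⁻⁶×1.817 = 1.38823×10⁻⁵ m/K
ΔT = 4.75×10⁻³ / 1.38823×10⁻⁵ = 342.16 K
T = 25.2 + 342.16 = 367.36 °C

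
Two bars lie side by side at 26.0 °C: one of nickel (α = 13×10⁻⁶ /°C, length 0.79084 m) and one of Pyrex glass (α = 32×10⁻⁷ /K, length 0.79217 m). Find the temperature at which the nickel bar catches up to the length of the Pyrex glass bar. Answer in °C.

L₁(1 + α₁ΔT) = L₂(1 + α₂ΔT) ⇒ ΔT = (L₂ − L₁)/(α₁L₁ − α₂L₂)
L₂ − L₁ = 0.79217 − 0.79084 = 1.33×10⁻³ m
α₁L₁ − α₂L₂ = 13×10⁻⁶×0.79084 − 32×10⁻⁷×0.79217 = 7.745976×10⁻⁶ m/K
ΔT = 1.33×10⁻³ / 7.745976×10⁻⁶ = 171.702 K
T = 26.0 + 171.702 = 197.702 °C

T = 197.7 °C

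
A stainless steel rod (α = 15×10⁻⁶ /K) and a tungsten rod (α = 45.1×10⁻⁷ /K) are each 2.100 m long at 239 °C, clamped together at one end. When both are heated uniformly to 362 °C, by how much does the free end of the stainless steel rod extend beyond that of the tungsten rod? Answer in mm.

ΔT = 123 K
stainless steel: ΔL = 15×10⁻⁶ × 2.100 m × 123 = 3.8745×10⁻³ m = 3.8745 mm
tungsten: ΔL = 45.1×10⁻⁷ × 2.100 m × 123 = 1.1649×10⁻³ m = 1.1649 mm
difference = 3.8745 − 1.1649 = 2.7096 mm

2.71 mm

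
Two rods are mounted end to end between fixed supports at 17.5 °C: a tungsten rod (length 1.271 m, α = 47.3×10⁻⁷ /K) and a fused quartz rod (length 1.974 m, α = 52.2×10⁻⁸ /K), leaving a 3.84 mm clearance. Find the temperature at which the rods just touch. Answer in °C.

Gap closes when ΔL₁ + ΔL₂ = 3.84 mm = 3.84×10⁻³ m
(α₁L₁ + α₂L₂)ΔT = g
α₁L₁ + α₂L₂ = 47.3×10⁻⁷×1.271 + 52.2×10⁻⁸×1.974 = 7.042258×10⁻⁶ m/K
ΔT = 3.84×10⁻³ / 7.042258×10⁻⁶ = 545.28 K
T = 17.5 + 545.28 = 562.78 °C

T = 563 °C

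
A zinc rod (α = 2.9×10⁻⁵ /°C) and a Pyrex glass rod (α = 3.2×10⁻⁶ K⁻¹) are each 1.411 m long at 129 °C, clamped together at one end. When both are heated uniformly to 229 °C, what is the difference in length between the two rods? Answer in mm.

ΔT = 100 K
zinc: ΔL = 2.9×10⁻⁵ × 1.411 m × 100 = 4.0919×10⁻³ m = 4.0919 mm
Pyrex glass: ΔL = 3.2×10⁻⁶ × 1.411 m × 100 = 4.5152×10⁻⁴ m = 0.45152 mm
difference = 4.0919 − 0.45152 = 3.64038 mm

3.64 mm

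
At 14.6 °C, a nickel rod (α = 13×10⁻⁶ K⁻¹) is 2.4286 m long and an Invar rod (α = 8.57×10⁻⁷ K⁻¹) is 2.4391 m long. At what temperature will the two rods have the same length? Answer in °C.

Equal length when α₁L₁ΔT − α₂L₂ΔT = L₂ − L₁ = 1.05×10⁻² m
α₁L₁ = 3.15718×10⁻⁵, α₂L₂ = 2.0903087×10⁻⁶ → Δ(αL) = 2.94814913×10⁻⁵ m/K
ΔT = 1.05×10⁻² / 2.94814913×10⁻⁵ = 356.156 K, so T = 14.6 + 356.156 = 370.756 °C

T = 370.8 °C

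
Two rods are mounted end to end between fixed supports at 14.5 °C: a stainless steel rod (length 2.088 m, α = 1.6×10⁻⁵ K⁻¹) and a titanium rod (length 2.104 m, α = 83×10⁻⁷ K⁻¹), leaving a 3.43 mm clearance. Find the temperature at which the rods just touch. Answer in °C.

T = 81.9 °C

α₁L₁ = 3.3408×10⁻⁵ m/K, α₂L₂ = 1.74632×10⁻⁵ m/K → total 5.08712×10⁻⁵ m/K
ΔT = g/(α₁L₁+α₂L₂) = 3.43×10⁻³ / 5.08712×10⁻⁵ = 67.425 K
T = 14.5 + 67.425 = 81.925 °C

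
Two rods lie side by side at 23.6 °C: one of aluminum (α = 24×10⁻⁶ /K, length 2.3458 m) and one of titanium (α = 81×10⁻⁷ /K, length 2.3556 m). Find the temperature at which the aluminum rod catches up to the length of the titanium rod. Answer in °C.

Equal length when α₁L₁ΔT − α₂L₂ΔT = L₂ − L₁ = 9.80×10⁻³ m
α₁L₁ = 5.62992×10⁻⁵, α₂L₂ = 1.908036×10⁻⁵ → Δ(αL) = 3.721884×10⁻⁵ m/K
ΔT = 9.80×10⁻³ / 3.721884×10⁻⁵ = 263.308 K, so T = 23.6 + 263.308 = 286.908 °C

T = 286.9 °C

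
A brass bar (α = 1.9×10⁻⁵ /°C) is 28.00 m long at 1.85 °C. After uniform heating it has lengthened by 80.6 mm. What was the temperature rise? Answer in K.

ΔT = 152 K

ΔL = αL₀ΔT ⇒ ΔT = ΔL / (αL₀)
ΔT = 80.6×10⁻³ m / (1.9×10⁻⁵ × 28.00 m) = 151.50 K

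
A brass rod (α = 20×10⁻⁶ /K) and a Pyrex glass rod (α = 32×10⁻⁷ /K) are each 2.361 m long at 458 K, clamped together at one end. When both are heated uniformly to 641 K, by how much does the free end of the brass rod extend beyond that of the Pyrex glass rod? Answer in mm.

ΔT = 183 K
brass: ΔL = 20×10⁻⁶ × 2.361 m × 183 = 8.6413×10⁻³ m = 8.6413 mm
Pyrex glass: ΔL = 32×10⁻⁷ × 2.361 m × 183 = 1.3826×10⁻³ m = 1.3826 mm
difference = 8.6413 − 1.3826 = 7.2587 mm

7.26 mm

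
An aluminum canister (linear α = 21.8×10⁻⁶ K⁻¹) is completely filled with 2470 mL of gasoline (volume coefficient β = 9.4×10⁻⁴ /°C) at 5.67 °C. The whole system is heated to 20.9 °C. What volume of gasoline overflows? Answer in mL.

32.9 mL

The canister also expands: β_container ≈ 3α = 6.54×10⁻⁵ /K
Net overflow = V₀(β_liq − 3α_cont)ΔT
β − 3α = 9.40×10⁻⁴ − 6.54×10⁻⁵ = 8.746×10⁻⁴ /K; ΔT = 15.23 K
ΔV = 2470 × 8.746×10⁻⁴ × 15.23 = 32.9 mL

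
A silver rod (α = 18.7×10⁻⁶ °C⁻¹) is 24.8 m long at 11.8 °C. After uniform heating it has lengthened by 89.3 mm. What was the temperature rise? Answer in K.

ΔT = 193 K

ΔL = αL₀ΔT ⇒ ΔT = ΔL / (αL₀)
ΔT = 89.3×10⁻³ m / (18.7×10⁻⁶ × 24.8 m) = 192.56 K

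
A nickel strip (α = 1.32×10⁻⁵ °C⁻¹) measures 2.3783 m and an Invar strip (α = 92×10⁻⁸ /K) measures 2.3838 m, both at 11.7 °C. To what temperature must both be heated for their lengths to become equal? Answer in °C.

L₁(1 + α₁ΔT) = L₂(1 + α₂ΔT) ⇒ ΔT = (L₂ − L₁)/(α₁L₁ − α₂L₂)
L₂ − L₁ = 2.3838 − 2.3783 = 5.50×10⁻³ m
α₁L₁ − α₂L₂ = 1.32×10⁻⁵×2.3783 − 92×10⁻⁸×2.3838 = 2.9200464×10⁻⁵ m/K
ΔT = 5.50×10⁻³ / 2.9200464×10⁻⁵ = 188.353 K
T = 11.7 + 188.353 = 200.053 °C

T = 200.1 °C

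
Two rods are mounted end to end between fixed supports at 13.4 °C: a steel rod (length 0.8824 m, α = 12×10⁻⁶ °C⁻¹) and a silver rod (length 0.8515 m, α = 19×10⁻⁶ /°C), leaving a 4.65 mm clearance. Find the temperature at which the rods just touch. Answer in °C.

T = 187 °C

Gap closes when ΔL₁ + ΔL₂ = 4.65 mm = 4.65×10⁻³ m
(α₁L₁ + α₂L₂)ΔT = g
α₁L₁ + α₂L₂ = 12×10⁻⁶×0.8824 + 19×10⁻⁶×0.8515 = 2.67673×10⁻⁵ m/K
ΔT = 4.65×10⁻³ / 2.67673×10⁻⁵ = 173.72 K
T = 13.4 + 173.72 = 187.12 °C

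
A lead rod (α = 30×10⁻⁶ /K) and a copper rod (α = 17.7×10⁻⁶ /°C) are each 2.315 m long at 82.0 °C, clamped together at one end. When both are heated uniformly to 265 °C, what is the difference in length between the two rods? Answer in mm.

5.21 mm

ΔT = 183.0 K
lead: ΔL = 30×10⁻⁶ × 2.315 m × 183.0 = 1.2709×10⁻² m = 12.709 mm
copper: ΔL = 17.7×10⁻⁶ × 2.315 m × 183.0 = 7.4985×10⁻³ m = 7.4985 mm
difference = 12.709 − 7.4985 = 5.2105 mm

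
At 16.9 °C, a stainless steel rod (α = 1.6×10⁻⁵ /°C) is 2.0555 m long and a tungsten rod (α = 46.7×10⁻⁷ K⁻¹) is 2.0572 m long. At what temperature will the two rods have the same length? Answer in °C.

T = 89.92 °C

Equal length when α₁L₁ΔT − α₂L₂ΔT = L₂ − L₁ = 1.70×10⁻³ m
α₁L₁ = 3.2888×10⁻⁵, α₂L₂ = 9.607124×10⁻⁶ → Δ(αL) = 2.3280876×10⁻⁵ m/K
ΔT = 1.70×10⁻³ / 2.3280876×10⁻⁵ = 73.0213 K, so T = 16.9 + 73.0213 = 89.9213 °C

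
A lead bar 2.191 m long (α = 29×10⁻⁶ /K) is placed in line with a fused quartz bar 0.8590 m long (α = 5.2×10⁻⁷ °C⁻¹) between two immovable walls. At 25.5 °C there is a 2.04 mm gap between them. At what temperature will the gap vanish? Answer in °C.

T = 57.4 °C

α₁L₁ = 6.3539×10⁻⁵ m/K, α₂L₂ = 4.4668×10⁻⁷ m/K → total 6.398568×10⁻⁵ m/K
ΔT = g/(α₁L₁+α₂L₂) = 2.04×10⁻³ / 6.398568×10⁻⁵ = 31.882 K
T = 25.5 + 31.882 = 57.382 °C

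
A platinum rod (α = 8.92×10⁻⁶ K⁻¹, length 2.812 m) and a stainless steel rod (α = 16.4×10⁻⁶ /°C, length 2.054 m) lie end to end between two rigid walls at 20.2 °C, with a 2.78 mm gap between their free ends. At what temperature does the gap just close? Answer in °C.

T = 67.5 °C

Gap closes when ΔL₁ + ΔL₂ = 2.78 mm = 2.78×10⁻³ m
(α₁L₁ + α₂L₂)ΔT = g
α₁L₁ + α₂L₂ = 8.92×10⁻⁶×2.812 + 16.4×10⁻⁶×2.054 = 5.876864×10⁻⁵ m/K
ΔT = 2.78×10⁻³ / 5.876864×10⁻⁵ = 47.304 K
T = 20.2 + 47.304 = 67.504 °C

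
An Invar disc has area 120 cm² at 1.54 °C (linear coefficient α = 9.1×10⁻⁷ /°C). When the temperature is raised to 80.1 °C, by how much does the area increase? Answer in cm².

ΔA = 0.0172 cm²

Area coefficient ≈ 2α; |ΔT| = 78.56 K
ΔA = 2αA₀ΔT = 2(9.1×10⁻⁷)(120)(78.56) = 0.0172 cm²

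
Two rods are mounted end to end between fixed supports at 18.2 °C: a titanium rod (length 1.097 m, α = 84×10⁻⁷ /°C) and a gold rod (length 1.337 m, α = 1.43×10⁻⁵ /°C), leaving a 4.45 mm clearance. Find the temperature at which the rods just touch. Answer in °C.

α₁L₁ = 9.2148×10⁻⁶ m/K, α₂L₂ = 1.91191×10⁻⁵ m/K → total 2.83339×10⁻⁵ m/K
ΔT = g/(α₁L₁+α₂L₂) = 4.45×10⁻³ / 2.83339×10⁻⁵ = 157.06 K
T = 18.2 + 157.06 = 175.26 °C

T = 175 °C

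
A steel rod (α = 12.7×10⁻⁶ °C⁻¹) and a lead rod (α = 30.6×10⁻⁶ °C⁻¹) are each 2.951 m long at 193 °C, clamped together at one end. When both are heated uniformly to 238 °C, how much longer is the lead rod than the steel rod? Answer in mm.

ΔT = 45 K
steel: ΔL = 12.7×10⁻⁶ × 2.951 m × 45 = 1.6865×10⁻³ m = 1.6865 mm
lead: ΔL = 30.6×10⁻⁶ × 2.951 m × 45 = 4.0635×10⁻³ m = 4.0635 mm
difference = 4.0635 − 1.6865 = 2.3770 mm

2.38 mm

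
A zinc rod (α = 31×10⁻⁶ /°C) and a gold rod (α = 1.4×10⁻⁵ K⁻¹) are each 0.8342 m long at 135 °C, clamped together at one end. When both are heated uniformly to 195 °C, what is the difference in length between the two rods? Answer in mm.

ΔT = 60 K
zinc: ΔL = 31×10⁻⁶ × 0.8342 m × 60 = 1.5516×10⁻³ m = 1.5516 mm
gold: ΔL = 1.4×10⁻⁵ × 0.8342 m × 60 = 7.0073×10⁻⁴ m = 0.70073 mm
difference = 1.5516 − 0.70073 = 0.85087 mm

0.851 mm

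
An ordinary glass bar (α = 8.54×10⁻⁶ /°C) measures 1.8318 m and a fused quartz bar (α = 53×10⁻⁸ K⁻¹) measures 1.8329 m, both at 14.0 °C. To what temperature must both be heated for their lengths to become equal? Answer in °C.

T = 88.97 °C

Equal length when α₁L₁ΔT − α₂L₂ΔT = L₂ − L₁ = 1.10×10⁻³ m
α₁L₁ = 1.5643572×10⁻⁵, α₂L₂ = 9.71437×10⁻⁷ → Δ(αL) = 1.4672135×10⁻⁵ m/K
ΔT = 1.10×10⁻³ / 1.4672135×10⁻⁵ = 74.9720 K, so T = 14.0 + 74.9720 = 88.9720 °C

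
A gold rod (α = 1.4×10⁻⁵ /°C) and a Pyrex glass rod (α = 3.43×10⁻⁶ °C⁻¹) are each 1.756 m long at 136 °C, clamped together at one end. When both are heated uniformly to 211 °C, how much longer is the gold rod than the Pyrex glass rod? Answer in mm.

1.39 mm

ΔT = 75 K
gold: ΔL = 1.4×10⁻⁵ × 1.756 m × 75 = 1.8438×10⁻³ m = 1.8438 mm
Pyrex glass: ΔL = 3.43×10⁻⁶ × 1.756 m × 75 = 4.5173×10⁻⁴ m = 0.45173 mm
difference = 1.8438 − 0.45173 = 1.39207 mm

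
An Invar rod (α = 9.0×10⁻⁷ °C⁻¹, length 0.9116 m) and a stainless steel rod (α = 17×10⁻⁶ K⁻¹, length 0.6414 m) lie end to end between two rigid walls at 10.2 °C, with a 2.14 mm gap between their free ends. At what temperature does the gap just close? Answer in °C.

T = 193 °C

Gap closes when ΔL₁ + ΔL₂ = 2.14 mm = 2.14×10⁻³ m
(α₁L₁ + α₂L₂)ΔT = g
α₁L₁ + α₂L₂ = 9.0×10⁻⁷×0.9116 + 17×10⁻⁶×0.6414 = 1.172424×10⁻⁵ m/K
ΔT = 2.14×10⁻³ / 1.172424×10⁻⁵ = 182.53 K
T = 10.2 + 182.53 = 192.73 °C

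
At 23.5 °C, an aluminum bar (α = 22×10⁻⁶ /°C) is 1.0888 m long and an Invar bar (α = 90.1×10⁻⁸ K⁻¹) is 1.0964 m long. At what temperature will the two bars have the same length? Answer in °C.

T = 354.4 °C

Equal length when α₁L₁ΔT − α₂L₂ΔT = L₂ − L₁ = 7.60×10⁻³ m
α₁L₁ = 2.39536×10⁻⁵, α₂L₂ = 9.878564×10⁻⁷ → Δ(αL) = 2.29657436×10⁻⁵ m/K
ΔT = 7.60×10⁻³ / 2.29657436×10⁻⁵ = 330.928 K, so T = 23.5 + 330.928 = 354.428 °C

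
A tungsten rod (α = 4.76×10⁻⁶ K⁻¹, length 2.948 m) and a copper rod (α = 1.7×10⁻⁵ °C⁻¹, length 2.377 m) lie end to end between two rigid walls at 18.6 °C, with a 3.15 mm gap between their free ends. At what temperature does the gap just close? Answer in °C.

Gap closes when ΔL₁ + ΔL₂ = 3.15 mm = 3.15×10⁻³ m
(α₁L₁ + α₂L₂)ΔT = g
α₁L₁ + α₂L₂ = 4.76×10⁻⁶×2.948 + 1.7×10⁻⁵×2.377 = 5.444148×10⁻⁵ m/K
ΔT = 3.15×10⁻³ / 5.444148×10⁻⁵ = 57.860 K
T = 18.6 + 57.860 = 76.460 °C

T = 76.5 °C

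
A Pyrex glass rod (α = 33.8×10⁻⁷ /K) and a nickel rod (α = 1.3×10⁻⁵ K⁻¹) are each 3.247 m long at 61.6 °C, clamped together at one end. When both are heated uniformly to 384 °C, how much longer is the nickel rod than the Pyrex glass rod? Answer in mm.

10.1 mm

ΔT = 322.4 K
Pyrex glass: ΔL = 33.8×10⁻⁷ × 3.247 m × 322.4 = 3.5383×10⁻³ m = 3.5383 mm
nickel: ΔL = 1.3×10⁻⁵ × 3.247 m × 322.4 = 1.3609×10⁻² m = 13.609 mm
difference = 13.609 − 3.5383 = 10.0707 mm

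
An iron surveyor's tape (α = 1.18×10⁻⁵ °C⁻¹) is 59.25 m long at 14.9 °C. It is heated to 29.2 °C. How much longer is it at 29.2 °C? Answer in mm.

ΔL = 10.0 mm

|ΔT| = |29.2 − 14.9| = 14.3 K
ΔL = αL₀ΔT = (1.18×10⁻⁵)(59.25)(14.3) = 1.00×10⁻² m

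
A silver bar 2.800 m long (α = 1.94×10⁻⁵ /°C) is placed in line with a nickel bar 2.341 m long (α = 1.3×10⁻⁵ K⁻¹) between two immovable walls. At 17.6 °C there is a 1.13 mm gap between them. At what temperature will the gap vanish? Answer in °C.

α₁L₁ = 5.432×10⁻⁵ m/K, α₂L₂ = 3.0433×10⁻⁵ m/K → total 8.4753×10⁻⁵ m/K
ΔT = g/(α₁L₁+α₂L₂) = 1.13×10⁻³ / 8.4753×10⁻⁵ = 13.333 K
T = 17.6 + 13.333 = 30.933 °C

T = 30.9 °C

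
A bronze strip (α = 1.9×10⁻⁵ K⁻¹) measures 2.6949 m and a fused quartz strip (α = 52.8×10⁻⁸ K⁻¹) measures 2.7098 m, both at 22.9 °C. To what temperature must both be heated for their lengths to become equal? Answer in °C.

Equal length when α₁L₁ΔT − α₂L₂ΔT = L₂ − L₁ = 1.49×10⁻² m
α₁L₁ = 5.12031×10⁻⁵, α₂L₂ = 1.4307744×10⁻⁶ → Δ(αL) = 4.97723256×10⁻⁵ m/K
ΔT = 1.49×10⁻² / 4.97723256×10⁻⁵ = 299.363 K, so T = 22.9 + 299.363 = 322.263 °C

T = 322.3 °C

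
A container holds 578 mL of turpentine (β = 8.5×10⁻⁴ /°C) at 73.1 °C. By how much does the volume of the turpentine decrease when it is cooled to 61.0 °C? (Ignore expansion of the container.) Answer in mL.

|ΔT| = |61.0 − 73.1| = 12.1 K
ΔV = βV₀ΔT = (8.5×10⁻⁴)(578)(12.1) = 5.94 mL

ΔV = 5.94 mL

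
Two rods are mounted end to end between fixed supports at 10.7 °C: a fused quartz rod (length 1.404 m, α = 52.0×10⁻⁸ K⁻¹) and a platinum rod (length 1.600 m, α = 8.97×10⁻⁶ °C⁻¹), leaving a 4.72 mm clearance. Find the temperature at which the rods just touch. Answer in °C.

T = 324 °C

α₁L₁ = 7.3008×10⁻⁷ m/K, α₂L₂ = 1.4352×10⁻⁵ m/K → total 1.508208×10⁻⁵ m/K
ΔT = g/(α₁L₁+α₂L₂) = 4.72×10⁻³ / 1.508208×10⁻⁵ = 312.95 K
T = 10.7 + 312.95 = 323.65 °C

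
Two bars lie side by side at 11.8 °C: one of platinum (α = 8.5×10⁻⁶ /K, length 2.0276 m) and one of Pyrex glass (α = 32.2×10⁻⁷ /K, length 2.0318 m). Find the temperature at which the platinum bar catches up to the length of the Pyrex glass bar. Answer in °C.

T = 404.6 °C

L₁(1 + α₁ΔT) = L₂(1 + α₂ΔT) ⇒ ΔT = (L₂ − L₁)/(α₁L₁ − α₂L₂)
L₂ − L₁ = 2.0318 − 2.0276 = 4.20×10⁻³ m
α₁L₁ − α₂L₂ = 8.5×10⁻⁶×2.0276 − 32.2×10⁻⁷×2.0318 = 1.0692204×10⁻⁵ m/K
ΔT = 4.20×10⁻³ / 1.0692204×10⁻⁵ = 392.810 K
T = 11.8 + 392.810 = 404.610 °C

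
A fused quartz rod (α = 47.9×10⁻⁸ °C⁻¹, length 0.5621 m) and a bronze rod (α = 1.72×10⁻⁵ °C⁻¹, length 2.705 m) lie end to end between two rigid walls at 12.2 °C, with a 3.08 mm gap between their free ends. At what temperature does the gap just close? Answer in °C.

α₁L₁ = 2.692459×10⁻⁷ m/K, α₂L₂ = 4.6526×10⁻⁵ m/K → total 4.67952459×10⁻⁵ m/K
ΔT = g/(α₁L₁+α₂L₂) = 3.08×10⁻³ / 4.67952459×10⁻⁵ = 65.819 K
T = 12.2 + 65.819 = 78.019 °C

T = 78.0 °C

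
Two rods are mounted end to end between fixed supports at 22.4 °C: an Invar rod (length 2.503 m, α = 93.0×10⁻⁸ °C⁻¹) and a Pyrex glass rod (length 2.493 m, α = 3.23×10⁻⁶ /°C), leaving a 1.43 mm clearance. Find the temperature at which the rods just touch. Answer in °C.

α₁L₁ = 2.32779×10⁻⁶ m/K, α₂L₂ = 8.05239×10⁻⁶ m/K → total 1.038018×10⁻⁵ m/K
ΔT = g/(α₁L₁+α₂L₂) = 1.43×10⁻³ / 1.038018×10⁻⁵ = 137.76 K
T = 22.4 + 137.76 = 160.16 °C

T = 160 °C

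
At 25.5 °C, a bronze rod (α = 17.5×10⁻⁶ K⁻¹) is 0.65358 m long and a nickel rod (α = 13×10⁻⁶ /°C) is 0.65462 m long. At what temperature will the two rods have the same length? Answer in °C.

T = 380.7 °C

L₁(1 + α₁ΔT) = L₂(1 + α₂ΔT) ⇒ ΔT = (L₂ − L₁)/(α₁L₁ − α₂L₂)
L₂ − L₁ = 0.65462 − 0.65358 = 1.04×10⁻³ m
α₁L₁ − α₂L₂ = 17.5×10⁻⁶×0.65358 − 13×10⁻⁶×0.65462 = 2.92759×10⁻⁶ m/K
ΔT = 1.04×10⁻³ / 2.92759×10⁻⁶ = 355.241 K
T = 25.5 + 355.241 = 380.741 °C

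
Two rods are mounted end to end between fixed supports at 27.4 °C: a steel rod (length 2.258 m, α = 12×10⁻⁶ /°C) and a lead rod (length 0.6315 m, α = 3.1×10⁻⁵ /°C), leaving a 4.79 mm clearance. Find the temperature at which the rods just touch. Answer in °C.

T = 130 °C

α₁L₁ = 2.7096×10⁻⁵ m/K, α₂L₂ = 1.95765×10⁻⁵ m/K → total 4.66725×10⁻⁵ m/K
ΔT = g/(α₁L₁+α₂L₂) = 4.79×10⁻³ / 4.66725×10⁻⁵ = 102.63 K
T = 27.4 + 102.63 = 130.03 °C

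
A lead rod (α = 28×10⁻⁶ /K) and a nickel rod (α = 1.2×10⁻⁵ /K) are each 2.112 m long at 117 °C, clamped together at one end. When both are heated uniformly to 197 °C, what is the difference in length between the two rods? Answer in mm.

ΔT = 80 K
lead: ΔL = 28×10⁻⁶ × 2.112 m × 80 = 4.7309×10⁻³ m = 4.7309 mm
nickel: ΔL = 1.2×10⁻⁵ × 2.112 m × 80 = 2.0275×10⁻³ m = 2.0275 mm
difference = 4.7309 − 2.0275 = 2.7034 mm

2.70 mm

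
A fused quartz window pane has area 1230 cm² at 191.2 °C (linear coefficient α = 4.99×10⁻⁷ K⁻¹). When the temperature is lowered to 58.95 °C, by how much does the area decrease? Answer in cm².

Area coefficient ≈ 2α; |ΔT| = 132.25 K
ΔA = 2αA₀ΔT = 2(4.99×10⁻⁷)(1230)(132.25) = 0.162 cm²

ΔA = 0.162 cm²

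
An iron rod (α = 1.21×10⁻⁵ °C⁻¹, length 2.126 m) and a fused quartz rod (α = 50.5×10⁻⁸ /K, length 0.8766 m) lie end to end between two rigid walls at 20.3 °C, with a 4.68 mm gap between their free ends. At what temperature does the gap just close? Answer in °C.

α₁L₁ = 2.57246×10⁻⁵ m/K, α₂L₂ = 4.42683×10⁻⁷ m/K → total 2.6167283×10⁻⁵ m/K
ΔT = g/(α₁L₁+α₂L₂) = 4.68×10⁻³ / 2.6167283×10⁻⁵ = 178.85 K
T = 20.3 + 178.85 = 199.15 °C

T = 199 °C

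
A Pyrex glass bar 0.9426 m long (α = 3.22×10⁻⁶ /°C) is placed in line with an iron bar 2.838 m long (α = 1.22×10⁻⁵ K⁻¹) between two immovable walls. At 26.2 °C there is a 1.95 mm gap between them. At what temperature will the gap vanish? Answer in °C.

T = 78.0 °C

α₁L₁ = 3.035172×10⁻⁶ m/K, α₂L₂ = 3.46236×10⁻⁵ m/K → total 3.7658772×10⁻⁵ m/K
ΔT = g/(α₁L₁+α₂L₂) = 1.95×10⁻³ / 3.7658772×10⁻⁵ = 51.781 K
T = 26.2 + 51.781 = 77.981 °C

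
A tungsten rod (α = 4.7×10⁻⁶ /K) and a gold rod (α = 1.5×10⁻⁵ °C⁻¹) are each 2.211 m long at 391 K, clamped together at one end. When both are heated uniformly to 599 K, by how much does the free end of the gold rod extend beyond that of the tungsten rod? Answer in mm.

4.74 mm

ΔT = 208 K
tungsten: ΔL = 4.7×10⁻⁶ × 2.211 m × 208 = 2.1615×10⁻³ m = 2.1615 mm
gold: ΔL = 1.5×10⁻⁵ × 2.211 m × 208 = 6.8983×10⁻³ m = 6.8983 mm
difference = 6.8983 − 2.1615 = 4.7368 mm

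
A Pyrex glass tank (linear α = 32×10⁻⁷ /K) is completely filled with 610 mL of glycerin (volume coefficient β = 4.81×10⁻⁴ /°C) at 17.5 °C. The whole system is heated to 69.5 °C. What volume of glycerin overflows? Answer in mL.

The tank also expands: β_container ≈ 3α = 9.6×10⁻⁶ /K
Net overflow = V₀(β_liq − 3α_cont)ΔT
β − 3α = 4.81×10⁻⁴ − 9.6×10⁻⁶ = 4.714×10⁻⁴ /K; ΔT = 52.0 K
ΔV = 610 × 4.714×10⁻⁴ × 52.0 = 15.0 mL

15.0 mL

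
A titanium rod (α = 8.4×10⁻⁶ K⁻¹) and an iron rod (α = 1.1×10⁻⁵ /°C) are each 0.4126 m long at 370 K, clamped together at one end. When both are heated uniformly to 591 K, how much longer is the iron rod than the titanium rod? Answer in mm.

ΔT = 221 K
titanium: ΔL = 8.4×10⁻⁶ × 0.4126 m × 221 = 7.6595×10⁻⁴ m = 0.76595 mm
iron: ΔL = 1.1×10⁻⁵ × 0.4126 m × 221 = 1.0030×10⁻³ m = 1.0030 mm
difference = 1.0030 − 0.76595 = 0.23705 mm

0.237 mm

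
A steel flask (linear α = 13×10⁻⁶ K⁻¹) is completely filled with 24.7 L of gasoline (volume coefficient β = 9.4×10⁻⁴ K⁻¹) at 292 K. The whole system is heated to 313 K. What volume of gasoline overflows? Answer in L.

The flask also expands: β_container ≈ 3α = 3.9×10⁻⁵ /K
Net overflow = V₀(β_liq − 3α_cont)ΔT
β − 3α = 9.40×10⁻⁴ − 3.9×10⁻⁵ = 9.01×10⁻⁴ /K; ΔT = 21 K
ΔV = 24.7 × 9.01×10⁻⁴ × 21 = 0.467 L

0.467 L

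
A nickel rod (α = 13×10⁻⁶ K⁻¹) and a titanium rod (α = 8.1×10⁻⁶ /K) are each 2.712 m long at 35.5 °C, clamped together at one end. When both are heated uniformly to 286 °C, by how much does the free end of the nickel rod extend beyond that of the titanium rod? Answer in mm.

ΔT = 250.5 K
nickel: ΔL = 13×10⁻⁶ × 2.712 m × 250.5 = 8.8316×10⁻³ m = 8.8316 mm
titanium: ΔL = 8.1×10⁻⁶ × 2.712 m × 250.5 = 5.5028×10⁻³ m = 5.5028 mm
difference = 8.8316 − 5.5028 = 3.3288 mm

3.33 mm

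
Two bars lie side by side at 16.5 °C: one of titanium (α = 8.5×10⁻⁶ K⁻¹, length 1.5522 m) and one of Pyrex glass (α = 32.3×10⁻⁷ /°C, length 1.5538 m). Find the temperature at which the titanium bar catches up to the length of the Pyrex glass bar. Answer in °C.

T = 212.2 °C

Equal length when α₁L₁ΔT − α₂L₂ΔT = L₂ − L₁ = 1.60×10⁻³ m
α₁L₁ = 1.31937×10⁻⁵, α₂L₂ = 5.018774×10⁻⁶ → Δ(αL) = 8.174926×10⁻⁶ m/K
ΔT = 1.60×10⁻³ / 8.174926×10⁻⁶ = 195.720 K, so T = 16.5 + 195.720 = 212.220 °C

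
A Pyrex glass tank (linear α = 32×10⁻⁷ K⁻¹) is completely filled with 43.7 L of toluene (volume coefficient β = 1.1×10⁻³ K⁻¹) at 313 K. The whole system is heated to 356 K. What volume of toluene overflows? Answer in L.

2.05 L

The tank also expands: β_container ≈ 3α = 9.6×10⁻⁶ /K
Net overflow = V₀(β_liq − 3α_cont)ΔT
β − 3α = 1.10×10⁻³ − 9.6×10⁻⁶ = 1.0904×10⁻³ /K; ΔT = 43 K
ΔV = 43.7 × 1.0904×10⁻³ × 43 = 2.05 L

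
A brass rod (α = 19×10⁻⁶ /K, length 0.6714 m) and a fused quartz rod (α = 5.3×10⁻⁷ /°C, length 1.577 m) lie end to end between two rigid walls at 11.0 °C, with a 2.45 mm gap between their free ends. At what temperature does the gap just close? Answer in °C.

Gap closes when ΔL₁ + ΔL₂ = 2.45 mm = 2.45×10⁻³ m
(α₁L₁ + α₂L₂)ΔT = g
α₁L₁ + α₂L₂ = 19×10⁻⁶×0.6714 + 5.3×10⁻⁷×1.577 = 1.359241×10⁻⁵ m/K
ΔT = 2.45×10⁻³ / 1.359241×10⁻⁵ = 180.25 K
T = 11.0 + 180.25 = 191.25 °C

T = 191 °C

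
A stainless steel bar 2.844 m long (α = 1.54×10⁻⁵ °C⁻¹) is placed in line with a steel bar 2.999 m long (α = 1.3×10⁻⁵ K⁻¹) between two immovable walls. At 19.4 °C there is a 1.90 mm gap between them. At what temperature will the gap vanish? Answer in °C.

α₁L₁ = 4.37976×10⁻⁵ m/K, α₂L₂ = 3.8987×10⁻⁵ m/K → total 8.27846×10⁻⁵ m/K
ΔT = g/(α₁L₁+α₂L₂) = 1.90×10⁻³ / 8.27846×10⁻⁵ = 22.951 K
T = 19.4 + 22.951 = 42.351 °C

T = 42.4 °C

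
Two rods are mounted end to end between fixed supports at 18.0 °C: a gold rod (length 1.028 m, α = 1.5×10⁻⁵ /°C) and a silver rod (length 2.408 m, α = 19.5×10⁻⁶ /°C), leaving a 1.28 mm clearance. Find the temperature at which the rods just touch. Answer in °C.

Gap closes when ΔL₁ + ΔL₂ = 1.28 mm = 1.28×10⁻³ m
(α₁L₁ + α₂L₂)ΔT = g
α₁L₁ + α₂L₂ = 1.5×10⁻⁵×1.028 + 19.5×10⁻⁶×2.408 = 6.2376×10⁻⁵ m/K
ΔT = 1.28×10⁻³ / 6.2376×10⁻⁵ = 20.521 K
T = 18.0 + 20.521 = 38.521 °C

T = 38.5 °C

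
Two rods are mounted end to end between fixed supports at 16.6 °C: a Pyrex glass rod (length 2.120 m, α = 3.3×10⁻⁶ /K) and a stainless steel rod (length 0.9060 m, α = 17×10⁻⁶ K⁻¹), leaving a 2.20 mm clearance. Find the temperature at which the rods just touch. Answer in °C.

T = 115 °C

Gap closes when ΔL₁ + ΔL₂ = 2.20 mm = 2.20×10⁻³ m
(α₁L₁ + α₂L₂)ΔT = g
α₁L₁ + α₂L₂ = 3.3×10⁻⁶×2.120 + 17×10⁻⁶×0.9060 = 2.2398×10⁻⁵ m/K
ΔT = 2.20×10⁻³ / 2.2398×10⁻⁵ = 98.22 K
T = 16.6 + 98.22 = 114.82 °C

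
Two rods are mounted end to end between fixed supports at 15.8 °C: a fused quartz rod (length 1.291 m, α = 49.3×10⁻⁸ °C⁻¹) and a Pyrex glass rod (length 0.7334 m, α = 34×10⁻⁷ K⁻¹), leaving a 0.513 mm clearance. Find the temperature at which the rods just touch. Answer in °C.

α₁L₁ = 6.36463×10⁻⁷ m/K, α₂L₂ = 2.49356×10⁻⁶ m/K → total 3.130023×10⁻⁶ m/K
ΔT = g/(α₁L₁+α₂L₂) = 5.13×10⁻⁴ / 3.130023×10⁻⁶ = 163.90 K
T = 15.8 + 163.90 = 179.70 °C

T = 180 °C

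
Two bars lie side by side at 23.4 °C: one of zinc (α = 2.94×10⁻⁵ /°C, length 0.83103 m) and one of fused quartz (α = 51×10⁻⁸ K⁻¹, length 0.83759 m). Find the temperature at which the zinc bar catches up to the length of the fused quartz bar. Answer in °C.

Equal length when α₁L₁ΔT − α₂L₂ΔT = L₂ − L₁ = 6.56×10⁻³ m
α₁L₁ = 2.4432282×10⁻⁵, α₂L₂ = 4.271709×10⁻⁷ → Δ(αL) = 2.40051111×10⁻⁵ m/K
ΔT = 6.56×10⁻³ / 2.40051111×10⁻⁵ = 273.275 K, so T = 23.4 + 273.275 = 296.675 °C

T = 296.7 °C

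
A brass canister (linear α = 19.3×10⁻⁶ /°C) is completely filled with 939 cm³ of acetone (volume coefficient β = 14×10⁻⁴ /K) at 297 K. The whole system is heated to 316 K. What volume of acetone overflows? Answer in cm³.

The canister also expands: β_container ≈ 3α = 5.79×10⁻⁵ /K
Net overflow = V₀(β_liq − 3α_cont)ΔT
β − 3α = 1.40×10⁻³ − 5.79×10⁻⁵ = 1.3421×10⁻³ /K; ΔT = 19 K
ΔV = 939 × 1.3421×10⁻³ × 19 = 23.9 cm³

23.9 cm³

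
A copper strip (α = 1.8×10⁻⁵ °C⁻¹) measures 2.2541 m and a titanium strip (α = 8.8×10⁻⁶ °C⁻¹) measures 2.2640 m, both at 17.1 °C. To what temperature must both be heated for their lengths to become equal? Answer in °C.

L₁(1 + α₁ΔT) = L₂(1 + α₂ΔT) ⇒ ΔT = (L₂ − L₁)/(α₁L₁ − α₂L₂)
L₂ − L₁ = 2.2640 − 2.2541 = 9.90×10⁻³ m
α₁L₁ − α₂L₂ = 1.8×10⁻⁵×2.2541 − 8.8×10⁻⁶×2.2640 = 2.06506×10⁻⁵ m/K
ΔT = 9.90×10⁻³ / 2.06506×10⁻⁵ = 479.405 K
T = 17.1 + 479.405 = 496.505 °C

T = 496.5 °C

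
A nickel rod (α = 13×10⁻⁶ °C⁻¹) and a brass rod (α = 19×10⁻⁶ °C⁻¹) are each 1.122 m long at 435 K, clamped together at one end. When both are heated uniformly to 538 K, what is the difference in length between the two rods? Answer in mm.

0.693 mm

ΔT = 103 K
nickel: ΔL = 13×10⁻⁶ × 1.122 m × 103 = 1.5024×10⁻³ m = 1.5024 mm
brass: ΔL = 19×10⁻⁶ × 1.122 m × 103 = 2.1958×10⁻³ m = 2.1958 mm
difference = 2.1958 − 1.5024 = 0.6934 mm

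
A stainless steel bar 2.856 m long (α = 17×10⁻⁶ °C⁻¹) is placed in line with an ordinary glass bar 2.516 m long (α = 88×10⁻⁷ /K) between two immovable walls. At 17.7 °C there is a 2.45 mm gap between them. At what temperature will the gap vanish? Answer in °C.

T = 52.4 °C

Gap closes when ΔL₁ + ΔL₂ = 2.45 mm = 2.45×10⁻³ m
(α₁L₁ + α₂L₂)ΔT = g
α₁L₁ + α₂L₂ = 17×10⁻⁶×2.856 + 88×10⁻⁷×2.516 = 7.06928×10⁻⁵ m/K
ΔT = 2.45×10⁻³ / 7.06928×10⁻⁵ = 34.657 K
T = 17.7 + 34.657 = 52.357 °C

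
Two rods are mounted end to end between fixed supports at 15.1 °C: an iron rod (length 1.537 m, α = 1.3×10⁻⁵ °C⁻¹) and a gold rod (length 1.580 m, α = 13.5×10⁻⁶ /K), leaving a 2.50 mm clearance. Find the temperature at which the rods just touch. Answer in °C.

T = 75.6 °C

α₁L₁ = 1.9981×10⁻⁵ m/K, α₂L₂ = 2.133×10⁻⁵ m/K → total 4.1311×10⁻⁵ m/K
ΔT = g/(α₁L₁+α₂L₂) = 2.50×10⁻³ / 4.1311×10⁻⁵ = 60.517 K
T = 15.1 + 60.517 = 75.617 °C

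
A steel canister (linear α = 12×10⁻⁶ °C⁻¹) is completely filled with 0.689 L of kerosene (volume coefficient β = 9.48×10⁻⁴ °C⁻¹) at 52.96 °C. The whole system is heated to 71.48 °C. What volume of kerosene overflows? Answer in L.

The canister also expands: β_container ≈ 3α = 3.6×10⁻⁵ /K
Net overflow = V₀(β_liq − 3α_cont)ΔT
β − 3α = 9.48×10⁻⁴ − 3.6×10⁻⁵ = 9.12×10⁻⁴ /K; ΔT = 18.52 K
ΔV = 0.689 × 9.12×10⁻⁴ × 18.52 = 0.0116 L

0.0116 L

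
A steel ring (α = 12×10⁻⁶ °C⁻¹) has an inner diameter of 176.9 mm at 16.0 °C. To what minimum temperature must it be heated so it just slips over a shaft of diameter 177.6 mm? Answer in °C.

T = 346 °C

Required Δd = 177.6 − 176.9 = 0.7 mm
Δd = αd₀ΔT ⇒ ΔT = Δd/(αd₀) = 0.7 / (12×10⁻⁶ × 176.9) = 329.75 K
T_min = 16.0 + 329.75 = 345.75 °C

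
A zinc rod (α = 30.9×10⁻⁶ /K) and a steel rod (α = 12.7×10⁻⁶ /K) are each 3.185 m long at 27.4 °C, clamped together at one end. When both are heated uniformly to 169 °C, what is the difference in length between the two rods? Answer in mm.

8.21 mm

ΔT = 141.6 K
zinc: ΔL = 30.9×10⁻⁶ × 3.185 m × 141.6 = 1.3936×10⁻² m = 13.936 mm
steel: ΔL = 12.7×10⁻⁶ × 3.185 m × 141.6 = 5.7276×10⁻³ m = 5.7276 mm
difference = 13.936 − 5.7276 = 8.2084 mm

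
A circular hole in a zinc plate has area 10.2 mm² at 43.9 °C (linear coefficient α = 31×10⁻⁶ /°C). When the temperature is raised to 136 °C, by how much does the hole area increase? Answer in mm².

ΔA = 0.0582 mm²

Area coefficient ≈ 2α; |ΔT| = 92.1 K
ΔA = 2αA₀ΔT = 2(31×10⁻⁶)(10.2)(92.1) = 0.0582 mm²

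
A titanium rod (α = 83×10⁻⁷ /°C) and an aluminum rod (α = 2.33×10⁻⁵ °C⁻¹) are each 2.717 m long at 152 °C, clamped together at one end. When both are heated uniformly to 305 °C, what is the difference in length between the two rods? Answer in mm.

6.24 mm

ΔT = 153 K
titanium: ΔL = 83×10⁻⁷ × 2.717 m × 153 = 3.4503×10⁻³ m = 3.4503 mm
aluminum: ΔL = 2.33×10⁻⁵ × 2.717 m × 153 = 9.6858×10⁻³ m = 9.6858 mm
difference = 9.6858 − 3.4503 = 6.2355 mm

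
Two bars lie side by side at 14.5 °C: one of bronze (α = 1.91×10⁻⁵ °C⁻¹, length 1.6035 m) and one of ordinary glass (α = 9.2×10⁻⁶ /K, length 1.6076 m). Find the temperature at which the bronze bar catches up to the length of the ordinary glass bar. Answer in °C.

L₁(1 + α₁ΔT) = L₂(1 + α₂ΔT) ⇒ ΔT = (L₂ − L₁)/(α₁L₁ − α₂L₂)
L₂ − L₁ = 1.6076 − 1.6035 = 4.10×10⁻³ m
α₁L₁ − α₂L₂ = 1.91×10⁻⁵×1.6035 − 9.2×10⁻⁶×1.6076 = 1.583693×10⁻⁵ m/K
ΔT = 4.10×10⁻³ / 1.583693×10⁻⁵ = 258.889 K
T = 14.5 + 258.889 = 273.389 °C

T = 273.4 °C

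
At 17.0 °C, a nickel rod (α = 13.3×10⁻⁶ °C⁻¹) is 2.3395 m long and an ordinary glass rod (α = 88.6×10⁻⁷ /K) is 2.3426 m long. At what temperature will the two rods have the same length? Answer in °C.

Equal length when α₁L₁ΔT − α₂L₂ΔT = L₂ − L₁ = 3.10×10⁻³ m
α₁L₁ = 3.111535×10⁻⁵, α₂L₂ = 2.0755436×10⁻⁵ → Δ(αL) = 1.0359914×10⁻⁵ m/K
ΔT = 3.10×10⁻³ / 1.0359914×10⁻⁵ = 299.230 K, so T = 17.0 + 299.230 = 316.230 °C

T = 316.2 °C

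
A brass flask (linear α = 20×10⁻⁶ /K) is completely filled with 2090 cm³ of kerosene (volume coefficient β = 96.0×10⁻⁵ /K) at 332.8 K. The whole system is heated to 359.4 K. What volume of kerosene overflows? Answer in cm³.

The flask also expands: β_container ≈ 3α = 6.0×10⁻⁵ /K
Net overflow = V₀(β_liq − 3α_cont)ΔT
β − 3α = 9.60×10⁻⁴ − 6.0×10⁻⁵ = 9.00×10⁻⁴ /K; ΔT = 26.6 K
ΔV = 2090 × 9.00×10⁻⁴ × 26.6 = 50.0 cm³

50.0 cm³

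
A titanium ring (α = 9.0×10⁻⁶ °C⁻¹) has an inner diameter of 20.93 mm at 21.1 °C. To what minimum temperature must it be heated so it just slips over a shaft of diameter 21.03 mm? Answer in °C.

Required Δd = 21.03 − 20.93 = 0.10 mm
Δd = αd₀ΔT ⇒ ΔT = Δd/(αd₀) = 0.10 / (9.0×10⁻⁶ × 20.93) = 530.87 K
T_min = 21.1 + 530.87 = 551.97 °C

T = 552 °C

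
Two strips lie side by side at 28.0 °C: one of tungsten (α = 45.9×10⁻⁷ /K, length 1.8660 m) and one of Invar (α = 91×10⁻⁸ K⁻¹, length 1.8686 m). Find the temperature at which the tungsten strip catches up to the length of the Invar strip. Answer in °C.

Equal length when α₁L₁ΔT − α₂L₂ΔT = L₂ − L₁ = 2.60×10⁻³ m
α₁L₁ = 8.56494×10⁻⁶, α₂L₂ = 1.700426×10⁻⁶ → Δ(αL) = 6.864514×10⁻⁶ m/K
ΔT = 2.60×10⁻³ / 6.864514×10⁻⁶ = 378.760 K, so T = 28.0 + 378.760 = 406.760 °C

T = 406.8 °C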